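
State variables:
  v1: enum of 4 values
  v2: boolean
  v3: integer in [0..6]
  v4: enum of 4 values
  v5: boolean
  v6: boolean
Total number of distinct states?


State space = product of domain sizes of all variables.
Domain sizes:
  v1 (enum of 4 values): 4
  v2 (boolean): 2
  v3 (integer in [0..6]): 7
  v4 (enum of 4 values): 4
  v5 (boolean): 2
  v6 (boolean): 2
Product = 4 * 2 * 7 * 4 * 2 * 2 = 896

896


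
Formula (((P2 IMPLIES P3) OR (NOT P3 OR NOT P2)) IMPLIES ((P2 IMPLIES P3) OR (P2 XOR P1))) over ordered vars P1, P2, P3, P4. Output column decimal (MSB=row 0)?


Formula: (((P2 IMPLIES P3) OR (NOT P3 OR NOT P2)) IMPLIES ((P2 IMPLIES P3) OR (P2 XOR P1))) over P1, P2, P3, P4 (16 rows)
Evaluate each row (bits = P1,P2,P3,P4, MSB first):
  row 0 [0000]: (((0 IMPLIES 0) OR (NOT 0 OR NOT 0)) IMPLIES ((0 IMPLIES 0) OR (0 XOR 0))) -> 1
  row 1 [0001]: (((0 IMPLIES 0) OR (NOT 0 OR NOT 0)) IMPLIES ((0 IMPLIES 0) OR (0 XOR 0))) -> 1
  row 2 [0010]: (((0 IMPLIES 1) OR (NOT 1 OR NOT 0)) IMPLIES ((0 IMPLIES 1) OR (0 XOR 0))) -> 1
  row 3 [0011]: (((0 IMPLIES 1) OR (NOT 1 OR NOT 0)) IMPLIES ((0 IMPLIES 1) OR (0 XOR 0))) -> 1
  row 4 [0100]: (((1 IMPLIES 0) OR (NOT 0 OR NOT 1)) IMPLIES ((1 IMPLIES 0) OR (1 XOR 0))) -> 1
  row 5 [0101]: (((1 IMPLIES 0) OR (NOT 0 OR NOT 1)) IMPLIES ((1 IMPLIES 0) OR (1 XOR 0))) -> 1
  row 6 [0110]: (((1 IMPLIES 1) OR (NOT 1 OR NOT 1)) IMPLIES ((1 IMPLIES 1) OR (1 XOR 0))) -> 1
  row 7 [0111]: (((1 IMPLIES 1) OR (NOT 1 OR NOT 1)) IMPLIES ((1 IMPLIES 1) OR (1 XOR 0))) -> 1
  row 8 [1000]: (((0 IMPLIES 0) OR (NOT 0 OR NOT 0)) IMPLIES ((0 IMPLIES 0) OR (0 XOR 1))) -> 1
  row 9 [1001]: (((0 IMPLIES 0) OR (NOT 0 OR NOT 0)) IMPLIES ((0 IMPLIES 0) OR (0 XOR 1))) -> 1
  row 10 [1010]: (((0 IMPLIES 1) OR (NOT 1 OR NOT 0)) IMPLIES ((0 IMPLIES 1) OR (0 XOR 1))) -> 1
  row 11 [1011]: (((0 IMPLIES 1) OR (NOT 1 OR NOT 0)) IMPLIES ((0 IMPLIES 1) OR (0 XOR 1))) -> 1
  row 12 [1100]: (((1 IMPLIES 0) OR (NOT 0 OR NOT 1)) IMPLIES ((1 IMPLIES 0) OR (1 XOR 1))) -> 0
  row 13 [1101]: (((1 IMPLIES 0) OR (NOT 0 OR NOT 1)) IMPLIES ((1 IMPLIES 0) OR (1 XOR 1))) -> 0
  row 14 [1110]: (((1 IMPLIES 1) OR (NOT 1 OR NOT 1)) IMPLIES ((1 IMPLIES 1) OR (1 XOR 1))) -> 1
  row 15 [1111]: (((1 IMPLIES 1) OR (NOT 1 OR NOT 1)) IMPLIES ((1 IMPLIES 1) OR (1 XOR 1))) -> 1
Full result column, 4 rows per line (P1,P2 fixed per line; P3,P4 runs 00..11 left to right):
  rows 0-3 [P1,P2=00]: 1111  = hex F
  rows 4-7 [P1,P2=01]: 1111  = hex F
  rows 8-11 [P1,P2=10]: 1111  = hex F
  rows 12-15 [P1,P2=11]: 0011  = hex 3
Output column (row 0 .. row 15) = 1111111111110011
Output column grouped in 4s = 1111 1111 1111 0011 = 0xFFF3
Convert to decimal digit by digit (value = value*16 + digit):
  F -> 15
  15*16 + 15 (F) = 255
  255*16 + 15 (F) = 4095
  4095*16 + 3 = 65523
Decimal = 65523

65523


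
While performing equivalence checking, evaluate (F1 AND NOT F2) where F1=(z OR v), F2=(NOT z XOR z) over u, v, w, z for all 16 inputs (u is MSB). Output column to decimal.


F1 = (z OR v)
F2 = (NOT z XOR z)
Counterexample to F1=>F2 is where F1=1 and F2=0.
Evaluate each row (bits = u,v,w,z, MSB first):
  row 0 [0000]: F1=0 F2=1 -> F1&~F2 -> 0
  row 1 [0001]: F1=1 F2=1 -> F1&~F2 -> 0
  row 2 [0010]: F1=0 F2=1 -> F1&~F2 -> 0
  row 3 [0011]: F1=1 F2=1 -> F1&~F2 -> 0
  row 4 [0100]: F1=1 F2=1 -> F1&~F2 -> 0
  row 5 [0101]: F1=1 F2=1 -> F1&~F2 -> 0
  row 6 [0110]: F1=1 F2=1 -> F1&~F2 -> 0
  row 7 [0111]: F1=1 F2=1 -> F1&~F2 -> 0
  row 8 [1000]: F1=0 F2=1 -> F1&~F2 -> 0
  row 9 [1001]: F1=1 F2=1 -> F1&~F2 -> 0
  row 10 [1010]: F1=0 F2=1 -> F1&~F2 -> 0
  row 11 [1011]: F1=1 F2=1 -> F1&~F2 -> 0
  row 12 [1100]: F1=1 F2=1 -> F1&~F2 -> 0
  row 13 [1101]: F1=1 F2=1 -> F1&~F2 -> 0
  row 14 [1110]: F1=1 F2=1 -> F1&~F2 -> 0
  row 15 [1111]: F1=1 F2=1 -> F1&~F2 -> 0
Full result column, 4 rows per line (u,v fixed per line; w,z runs 00..11 left to right):
  rows 0-3 [u,v=00]: 0000  = hex 0
  rows 4-7 [u,v=01]: 0000  = hex 0
  rows 8-11 [u,v=10]: 0000  = hex 0
  rows 12-15 [u,v=11]: 0000  = hex 0
Counterexample vector (row 0 .. row 15) = 0000000000000000
Output column grouped in 4s = 0000 0000 0000 0000 = 0x0000
Convert to decimal digit by digit (value = value*16 + digit):
  0 -> 0
  0*16 + 0 = 0
  0*16 + 0 = 0
  0*16 + 0 = 0
Decimal = 0

0


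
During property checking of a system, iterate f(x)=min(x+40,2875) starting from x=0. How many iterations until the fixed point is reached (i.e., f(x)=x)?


Step 1: x=0, cap=2875, increment=40
Step 2: x grows by 40 each step until capped at 2875; fixed point is x=2875
Step 3: iterations = ceil(2875/40) = 72

72


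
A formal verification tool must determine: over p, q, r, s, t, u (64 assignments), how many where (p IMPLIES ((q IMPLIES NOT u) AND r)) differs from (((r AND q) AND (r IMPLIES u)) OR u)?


F1 = (p IMPLIES ((q IMPLIES NOT u) AND r))
F2 = (((r AND q) AND (r IMPLIES u)) OR u)
Evaluate both on each of 64 rows (bits = p,q,r,s,t,u):
  row 0 [000000]: F1=1 F2=0 (differ) -> 1
  row 1 [000001]: F1=1 F2=1 -> 0
  row 2 [000010]: F1=1 F2=0 (differ) -> 1
  row 3 [000011]: F1=1 F2=1 -> 0
  row 4 [000100]: F1=1 F2=0 (differ) -> 1
  (every remaining row is evaluated the same way; all 64 results are listed next)
Full result column, 8 rows per line (p,q,r fixed per line; s,t,u runs 000..111 left to right):
  rows 0-7 [p,q,r=000]: 10101010  (ones: 4)
  rows 8-15 [p,q,r=001]: 10101010  (ones: 4)
  rows 16-23 [p,q,r=010]: 10101010  (ones: 4)
  rows 24-31 [p,q,r=011]: 10101010  (ones: 4)
  rows 32-39 [p,q,r=100]: 01010101  (ones: 4)
  rows 40-47 [p,q,r=101]: 10101010  (ones: 4)
  rows 48-55 [p,q,r=110]: 01010101  (ones: 4)
  rows 56-63 [p,q,r=111]: 11111111  (ones: 8)
Disagreements = 4+4+4+4+4+4+4+8 = 36

36


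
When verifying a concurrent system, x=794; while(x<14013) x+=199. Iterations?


Step 1: x goes from 794 toward 14013 by 199; the body runs while x<14013, so iterations = ceil((bound-start)/step)
Step 2: Distance=13219
Step 3: ceil(13219/199)=67

67


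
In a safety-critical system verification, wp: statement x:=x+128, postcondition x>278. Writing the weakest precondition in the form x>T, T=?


Formula: wp(x:=E, P) = P[E/x] (substitute E for x in postcondition)
Step 1: Postcondition: x>278
Step 2: Substitute x+128 for x: x+128>278
Step 3: Solve for x: x > 278-128 = 150

150


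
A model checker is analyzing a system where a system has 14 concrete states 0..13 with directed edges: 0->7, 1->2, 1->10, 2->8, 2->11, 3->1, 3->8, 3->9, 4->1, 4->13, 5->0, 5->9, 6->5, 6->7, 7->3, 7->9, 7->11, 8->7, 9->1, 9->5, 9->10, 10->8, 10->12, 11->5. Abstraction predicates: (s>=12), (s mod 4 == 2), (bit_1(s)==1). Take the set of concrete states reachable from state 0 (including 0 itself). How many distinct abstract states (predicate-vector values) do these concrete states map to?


BFS from 0:
Concrete reachable: {0, 1, 2, 3, 5, 7, 8, 9, 10, 11, 12}
Abstract via predicates (s>=12), (s mod 4 == 2), (bit_1(s)==1):
  (0,0,0) <- {0, 1, 5, 8, 9}
  (0,0,1) <- {3, 7, 11}
  (0,1,1) <- {2, 10}
  (1,0,0) <- {12}
Distinct abstract states = 4

4


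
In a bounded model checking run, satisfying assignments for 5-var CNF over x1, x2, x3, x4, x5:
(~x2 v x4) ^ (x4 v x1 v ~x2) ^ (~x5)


CNF with 3 clauses over 5 vars (32 assignments).
An assignment satisfies CNF iff every clause has >=1 true literal.
Check each row (bits = x1,x2,x3,x4,x5; clause T/F shown):
  row 0 [00000]: clauses=TTT -> 1
  row 1 [00001]: clauses=TTF -> 0
  row 2 [00010]: clauses=TTT -> 1
  row 3 [00011]: clauses=TTF -> 0
  row 4 [00100]: clauses=TTT -> 1
  row 5 [00101]: clauses=TTF -> 0
  row 6 [00110]: clauses=TTT -> 1
  row 7 [00111]: clauses=TTF -> 0
  row 8 [01000]: clauses=FFT -> 0
  row 9 [01001]: clauses=FFF -> 0
  row 10 [01010]: clauses=TTT -> 1
  row 11 [01011]: clauses=TTF -> 0
  row 12 [01100]: clauses=FFT -> 0
  row 13 [01101]: clauses=FFF -> 0
  row 14 [01110]: clauses=TTT -> 1
  row 15 [01111]: clauses=TTF -> 0
  row 16 [10000]: clauses=TTT -> 1
  row 17 [10001]: clauses=TTF -> 0
  row 18 [10010]: clauses=TTT -> 1
  row 19 [10011]: clauses=TTF -> 0
  row 20 [10100]: clauses=TTT -> 1
  row 21 [10101]: clauses=TTF -> 0
  row 22 [10110]: clauses=TTT -> 1
  row 23 [10111]: clauses=TTF -> 0
  row 24 [11000]: clauses=FTT -> 0
  row 25 [11001]: clauses=FTF -> 0
  row 26 [11010]: clauses=TTT -> 1
  row 27 [11011]: clauses=TTF -> 0
  row 28 [11100]: clauses=FTT -> 0
  row 29 [11101]: clauses=FTF -> 0
  row 30 [11110]: clauses=TTT -> 1
  row 31 [11111]: clauses=TTF -> 0
Full result column, 8 rows per line (x1,x2 fixed per line; x3,x4,x5 runs 000..111 left to right):
  rows 0-7 [x1,x2=00]: 10101010  (ones: 4)
  rows 8-15 [x1,x2=01]: 00100010  (ones: 2)
  rows 16-23 [x1,x2=10]: 10101010  (ones: 4)
  rows 24-31 [x1,x2=11]: 00100010  (ones: 2)
Satisfying assignments = 4+2+4+2 = 12

12


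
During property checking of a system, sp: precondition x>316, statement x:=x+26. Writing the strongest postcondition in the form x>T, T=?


Formula: sp(P, x:=E) = exists old_x. (x = E[old_x/x]) AND P[old_x/x] (old_x is the value of x before the assignment; eliminate old_x by solving x = E[old_x/x] for old_x)
Step 1: Precondition P: x>316, i.e. old_x > 316
Step 2: Assignment gives x = old_x + 26, so old_x = x - 26
Step 3: Substitute into P: x - 26 > 316
Step 4: Simplify: x > 316+26 = 342

342


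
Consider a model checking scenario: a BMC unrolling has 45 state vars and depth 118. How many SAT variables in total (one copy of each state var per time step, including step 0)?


BMC unrolls to depth k, creating one copy of each state var for steps 0..k.
Step count = 118 + 1 = 119 (steps 0 through 118)
Vars per step = 45
Total = 45 * 119 = 5355

5355


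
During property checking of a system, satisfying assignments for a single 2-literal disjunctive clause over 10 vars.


Step 1: Total=2^10=1024
Step 2: Unsat when all 2 false: 2^8=256
Step 3: Sat=1024-256=768

768


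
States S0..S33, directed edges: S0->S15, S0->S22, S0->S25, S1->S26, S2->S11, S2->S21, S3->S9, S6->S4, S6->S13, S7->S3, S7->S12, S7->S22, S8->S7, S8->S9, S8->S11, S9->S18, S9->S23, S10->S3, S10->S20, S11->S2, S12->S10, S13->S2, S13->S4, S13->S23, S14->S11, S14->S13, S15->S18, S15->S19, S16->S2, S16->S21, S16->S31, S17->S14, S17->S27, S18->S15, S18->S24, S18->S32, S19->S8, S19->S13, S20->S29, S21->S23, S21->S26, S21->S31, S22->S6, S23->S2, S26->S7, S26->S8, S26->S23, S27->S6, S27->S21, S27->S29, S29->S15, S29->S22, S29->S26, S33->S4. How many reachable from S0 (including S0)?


BFS from S0:
  layer 0: {S0}
  layer 1: {S15, S22, S25}
  layer 2: {S6, S18, S19}
  layer 3: {S4, S8, S13, S24, S32}
  layer 4: {S2, S7, S9, S11, S23}
  layer 5: {S3, S12, S21}
  layer 6: {S10, S26, S31}
  layer 7: {S20}
  layer 8: {S29}
Reachable set: {S0, S2, S3, S4, S6, S7, S8, S9, S10, S11, S12, S13, S15, S18, S19, S20, S21, S22, S23, S24, S25, S26, S29, S31, S32}
Count = 25

25


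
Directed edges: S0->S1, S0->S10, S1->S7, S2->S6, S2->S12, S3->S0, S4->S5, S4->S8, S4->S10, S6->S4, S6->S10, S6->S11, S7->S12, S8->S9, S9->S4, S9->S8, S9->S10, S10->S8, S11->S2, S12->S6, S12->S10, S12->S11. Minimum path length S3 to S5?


BFS layer-by-layer from S3:
  dist 0: {S3}
  dist 1: {S0}
  dist 2: {S1, S10}
  dist 3: {S7, S8}
  dist 4: {S9, S12}
  dist 5: {S4, S6, S11}
  dist 6: {S2, S5}
  -> S5 reached at distance 6
Shortest path length = 6

6


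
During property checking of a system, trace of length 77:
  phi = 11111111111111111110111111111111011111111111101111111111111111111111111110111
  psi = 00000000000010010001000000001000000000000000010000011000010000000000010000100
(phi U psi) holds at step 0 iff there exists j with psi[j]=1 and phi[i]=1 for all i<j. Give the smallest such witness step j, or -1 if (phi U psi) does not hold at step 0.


(phi U psi) at 0: need smallest j with psi[j]=1 and phi[i]=1 for all i in [0,j).
Scan from step 0:
  step 0: phi=1, psi=0 -> continue
  step 1: phi=1, psi=0 -> continue
  step 2: phi=1, psi=0 -> continue
  step 3: phi=1, psi=0 -> continue
  step 12: psi=1 and phi held for [0,12) -> witness found
Witness step = 12

12


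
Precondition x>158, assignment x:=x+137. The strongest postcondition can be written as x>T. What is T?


Formula: sp(P, x:=E) = exists old_x. (x = E[old_x/x]) AND P[old_x/x] (old_x is the value of x before the assignment; eliminate old_x by solving x = E[old_x/x] for old_x)
Step 1: Precondition P: x>158, i.e. old_x > 158
Step 2: Assignment gives x = old_x + 137, so old_x = x - 137
Step 3: Substitute into P: x - 137 > 158
Step 4: Simplify: x > 158+137 = 295

295


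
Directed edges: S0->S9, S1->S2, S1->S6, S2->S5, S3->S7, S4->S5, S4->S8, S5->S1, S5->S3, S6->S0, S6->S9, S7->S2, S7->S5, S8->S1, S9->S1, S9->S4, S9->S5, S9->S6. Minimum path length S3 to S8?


BFS layer-by-layer from S3:
  dist 0: {S3}
  dist 1: {S7}
  dist 2: {S2, S5}
  dist 3: {S1}
  dist 4: {S6}
  dist 5: {S0, S9}
  dist 6: {S4}
  dist 7: {S8}
  -> S8 reached at distance 7
Shortest path length = 7

7


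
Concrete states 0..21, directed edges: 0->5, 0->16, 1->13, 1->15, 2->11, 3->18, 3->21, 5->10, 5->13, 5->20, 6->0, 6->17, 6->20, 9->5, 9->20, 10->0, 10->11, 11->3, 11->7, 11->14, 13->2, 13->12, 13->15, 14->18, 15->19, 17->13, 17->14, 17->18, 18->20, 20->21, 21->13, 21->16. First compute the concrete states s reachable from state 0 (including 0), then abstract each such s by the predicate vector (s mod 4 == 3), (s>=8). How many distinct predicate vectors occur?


BFS from 0:
Concrete reachable: {0, 2, 3, 5, 7, 10, 11, 12, 13, 14, 15, 16, 18, 19, 20, 21}
Abstract via predicates (s mod 4 == 3), (s>=8):
  (0,0) <- {0, 2, 5}
  (0,1) <- {10, 12, 13, 14, 16, 18, 20, 21}
  (1,0) <- {3, 7}
  (1,1) <- {11, 15, 19}
Distinct abstract states = 4

4


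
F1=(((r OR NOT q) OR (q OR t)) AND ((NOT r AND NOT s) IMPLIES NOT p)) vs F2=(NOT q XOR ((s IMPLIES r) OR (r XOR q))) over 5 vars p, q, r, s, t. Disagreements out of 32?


F1 = (((r OR NOT q) OR (q OR t)) AND ((NOT r AND NOT s) IMPLIES NOT p))
F2 = (NOT q XOR ((s IMPLIES r) OR (r XOR q)))
Evaluate both on each of 32 rows (bits = p,q,r,s,t):
  row 0 [00000]: F1=1 F2=0 (differ) -> 1
  row 1 [00001]: F1=1 F2=0 (differ) -> 1
  row 2 [00010]: F1=1 F2=1 -> 0
  row 3 [00011]: F1=1 F2=1 -> 0
  row 4 [00100]: F1=1 F2=0 (differ) -> 1
  row 5 [00101]: F1=1 F2=0 (differ) -> 1
  row 6 [00110]: F1=1 F2=0 (differ) -> 1
  row 7 [00111]: F1=1 F2=0 (differ) -> 1
  row 8 [01000]: F1=1 F2=1 -> 0
  row 9 [01001]: F1=1 F2=1 -> 0
  row 10 [01010]: F1=1 F2=1 -> 0
  row 11 [01011]: F1=1 F2=1 -> 0
  row 12 [01100]: F1=1 F2=1 -> 0
  row 13 [01101]: F1=1 F2=1 -> 0
  row 14 [01110]: F1=1 F2=1 -> 0
  row 15 [01111]: F1=1 F2=1 -> 0
  row 16 [10000]: F1=0 F2=0 -> 0
  row 17 [10001]: F1=0 F2=0 -> 0
  row 18 [10010]: F1=1 F2=1 -> 0
  row 19 [10011]: F1=1 F2=1 -> 0
  row 20 [10100]: F1=1 F2=0 (differ) -> 1
  row 21 [10101]: F1=1 F2=0 (differ) -> 1
  row 22 [10110]: F1=1 F2=0 (differ) -> 1
  row 23 [10111]: F1=1 F2=0 (differ) -> 1
  row 24 [11000]: F1=0 F2=1 (differ) -> 1
  row 25 [11001]: F1=0 F2=1 (differ) -> 1
  row 26 [11010]: F1=1 F2=1 -> 0
  row 27 [11011]: F1=1 F2=1 -> 0
  row 28 [11100]: F1=1 F2=1 -> 0
  row 29 [11101]: F1=1 F2=1 -> 0
  row 30 [11110]: F1=1 F2=1 -> 0
  row 31 [11111]: F1=1 F2=1 -> 0
Full result column, 8 rows per line (p,q fixed per line; r,s,t runs 000..111 left to right):
  rows 0-7 [p,q=00]: 11001111  (ones: 6)
  rows 8-15 [p,q=01]: 00000000  (ones: 0)
  rows 16-23 [p,q=10]: 00001111  (ones: 4)
  rows 24-31 [p,q=11]: 11000000  (ones: 2)
Disagreements = 6+0+4+2 = 12

12


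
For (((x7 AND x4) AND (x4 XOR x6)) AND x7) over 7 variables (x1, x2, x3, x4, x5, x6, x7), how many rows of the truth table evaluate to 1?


Formula: (((x7 AND x4) AND (x4 XOR x6)) AND x7) over 7 vars (128 rows)
Evaluate each row (x1, x2, x3, x4, x5, x6, x7 as bits, MSB first):
  row 0 [0000000]: (((0 AND 0) AND (0 XOR 0)) AND 0) -> 0
  row 1 [0000001]: (((1 AND 0) AND (0 XOR 0)) AND 1) -> 0
  row 2 [0000010]: (((0 AND 0) AND (0 XOR 1)) AND 0) -> 0
  row 3 [0000011]: (((1 AND 0) AND (0 XOR 1)) AND 1) -> 0
  row 4 [0000100]: (((0 AND 0) AND (0 XOR 0)) AND 0) -> 0
  (every remaining row is evaluated the same way; all 128 results are listed next)
Full result column, 8 rows per line (x1,x2,x3,x4 fixed per line; x5,x6,x7 runs 000..111 left to right):
  rows 0-7 [x1,x2,x3,x4=0000]: 00000000  (ones: 0)
  rows 8-15 [x1,x2,x3,x4=0001]: 01000100  (ones: 2)
  rows 16-23 [x1,x2,x3,x4=0010]: 00000000  (ones: 0)
  rows 24-31 [x1,x2,x3,x4=0011]: 01000100  (ones: 2)
  rows 32-39 [x1,x2,x3,x4=0100]: 00000000  (ones: 0)
  rows 40-47 [x1,x2,x3,x4=0101]: 01000100  (ones: 2)
  rows 48-55 [x1,x2,x3,x4=0110]: 00000000  (ones: 0)
  rows 56-63 [x1,x2,x3,x4=0111]: 01000100  (ones: 2)
  rows 64-71 [x1,x2,x3,x4=1000]: 00000000  (ones: 0)
  rows 72-79 [x1,x2,x3,x4=1001]: 01000100  (ones: 2)
  rows 80-87 [x1,x2,x3,x4=1010]: 00000000  (ones: 0)
  rows 88-95 [x1,x2,x3,x4=1011]: 01000100  (ones: 2)
  rows 96-103 [x1,x2,x3,x4=1100]: 00000000  (ones: 0)
  rows 104-111 [x1,x2,x3,x4=1101]: 01000100  (ones: 2)
  rows 112-119 [x1,x2,x3,x4=1110]: 00000000  (ones: 0)
  rows 120-127 [x1,x2,x3,x4=1111]: 01000100  (ones: 2)
Count of 1-rows = 0+2+0+2+0+2+0+2+0+2+0+2+0+2+0+2 = 16

16


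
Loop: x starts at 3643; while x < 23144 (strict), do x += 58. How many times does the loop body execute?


Step 1: x goes from 3643 toward 23144 by 58; the body runs while x<23144, so iterations = ceil((bound-start)/step)
Step 2: Distance=19501
Step 3: ceil(19501/58)=337

337


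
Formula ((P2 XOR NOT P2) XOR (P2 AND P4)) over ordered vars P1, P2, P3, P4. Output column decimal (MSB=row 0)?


Formula: ((P2 XOR NOT P2) XOR (P2 AND P4)) over P1, P2, P3, P4 (16 rows)
Evaluate each row (bits = P1,P2,P3,P4, MSB first):
  row 0 [0000]: ((0 XOR NOT 0) XOR (0 AND 0)) -> 1
  row 1 [0001]: ((0 XOR NOT 0) XOR (0 AND 1)) -> 1
  row 2 [0010]: ((0 XOR NOT 0) XOR (0 AND 0)) -> 1
  row 3 [0011]: ((0 XOR NOT 0) XOR (0 AND 1)) -> 1
  row 4 [0100]: ((1 XOR NOT 1) XOR (1 AND 0)) -> 1
  row 5 [0101]: ((1 XOR NOT 1) XOR (1 AND 1)) -> 0
  row 6 [0110]: ((1 XOR NOT 1) XOR (1 AND 0)) -> 1
  row 7 [0111]: ((1 XOR NOT 1) XOR (1 AND 1)) -> 0
  row 8 [1000]: ((0 XOR NOT 0) XOR (0 AND 0)) -> 1
  row 9 [1001]: ((0 XOR NOT 0) XOR (0 AND 1)) -> 1
  row 10 [1010]: ((0 XOR NOT 0) XOR (0 AND 0)) -> 1
  row 11 [1011]: ((0 XOR NOT 0) XOR (0 AND 1)) -> 1
  row 12 [1100]: ((1 XOR NOT 1) XOR (1 AND 0)) -> 1
  row 13 [1101]: ((1 XOR NOT 1) XOR (1 AND 1)) -> 0
  row 14 [1110]: ((1 XOR NOT 1) XOR (1 AND 0)) -> 1
  row 15 [1111]: ((1 XOR NOT 1) XOR (1 AND 1)) -> 0
Full result column, 4 rows per line (P1,P2 fixed per line; P3,P4 runs 00..11 left to right):
  rows 0-3 [P1,P2=00]: 1111  = hex F
  rows 4-7 [P1,P2=01]: 1010  = hex A
  rows 8-11 [P1,P2=10]: 1111  = hex F
  rows 12-15 [P1,P2=11]: 1010  = hex A
Output column (row 0 .. row 15) = 1111101011111010
Output column grouped in 4s = 1111 1010 1111 1010 = 0xFAFA
Convert to decimal digit by digit (value = value*16 + digit):
  F -> 15
  15*16 + 10 (A) = 250
  250*16 + 15 (F) = 4015
  4015*16 + 10 (A) = 64250
Decimal = 64250

64250


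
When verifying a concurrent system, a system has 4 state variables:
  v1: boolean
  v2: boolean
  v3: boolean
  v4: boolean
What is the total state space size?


State space = product of domain sizes of all variables.
Domain sizes:
  v1 (boolean): 2
  v2 (boolean): 2
  v3 (boolean): 2
  v4 (boolean): 2
Product = 2 * 2 * 2 * 2 = 16

16


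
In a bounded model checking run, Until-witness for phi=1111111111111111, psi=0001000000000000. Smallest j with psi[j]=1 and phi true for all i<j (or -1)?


(phi U psi) at 0: need smallest j with psi[j]=1 and phi[i]=1 for all i in [0,j).
Scan from step 0:
  step 0: phi=1, psi=0 -> continue
  step 1: phi=1, psi=0 -> continue
  step 2: phi=1, psi=0 -> continue
  step 3: psi=1 and phi held for [0,3) -> witness found
Witness step = 3

3


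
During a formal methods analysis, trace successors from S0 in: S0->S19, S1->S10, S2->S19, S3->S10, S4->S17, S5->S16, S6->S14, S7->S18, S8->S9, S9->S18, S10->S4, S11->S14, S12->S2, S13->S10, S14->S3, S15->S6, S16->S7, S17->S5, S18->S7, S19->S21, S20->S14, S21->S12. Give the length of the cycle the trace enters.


Trace from S0 until a state repeats:
  S0 -> S19 -> S21 -> S12 -> S2 -> S19
S19 first seen at step 1, revisited at step 5.
Cycle length = 5 - 1 = 4

4


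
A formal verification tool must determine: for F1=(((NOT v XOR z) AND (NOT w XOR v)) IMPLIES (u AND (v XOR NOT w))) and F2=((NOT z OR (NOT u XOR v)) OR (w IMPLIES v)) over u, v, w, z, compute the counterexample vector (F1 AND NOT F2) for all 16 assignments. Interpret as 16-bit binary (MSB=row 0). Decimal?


F1 = (((NOT v XOR z) AND (NOT w XOR v)) IMPLIES (u AND (v XOR NOT w)))
F2 = ((NOT z OR (NOT u XOR v)) OR (w IMPLIES v))
Counterexample to F1=>F2 is where F1=1 and F2=0.
Evaluate each row (bits = u,v,w,z, MSB first):
  row 0 [0000]: F1=0 F2=1 -> F1&~F2 -> 0
  row 1 [0001]: F1=1 F2=1 -> F1&~F2 -> 0
  row 2 [0010]: F1=1 F2=1 -> F1&~F2 -> 0
  row 3 [0011]: F1=1 F2=1 -> F1&~F2 -> 0
  row 4 [0100]: F1=1 F2=1 -> F1&~F2 -> 0
  row 5 [0101]: F1=1 F2=1 -> F1&~F2 -> 0
  row 6 [0110]: F1=1 F2=1 -> F1&~F2 -> 0
  row 7 [0111]: F1=0 F2=1 -> F1&~F2 -> 0
  row 8 [1000]: F1=1 F2=1 -> F1&~F2 -> 0
  row 9 [1001]: F1=1 F2=1 -> F1&~F2 -> 0
  row 10 [1010]: F1=1 F2=1 -> F1&~F2 -> 0
  row 11 [1011]: F1=1 F2=0 -> F1&~F2 -> 1
  row 12 [1100]: F1=1 F2=1 -> F1&~F2 -> 0
  row 13 [1101]: F1=1 F2=1 -> F1&~F2 -> 0
  row 14 [1110]: F1=1 F2=1 -> F1&~F2 -> 0
  row 15 [1111]: F1=1 F2=1 -> F1&~F2 -> 0
Full result column, 4 rows per line (u,v fixed per line; w,z runs 00..11 left to right):
  rows 0-3 [u,v=00]: 0000  = hex 0
  rows 4-7 [u,v=01]: 0000  = hex 0
  rows 8-11 [u,v=10]: 0001  = hex 1
  rows 12-15 [u,v=11]: 0000  = hex 0
Counterexample vector (row 0 .. row 15) = 0000000000010000
Output column grouped in 4s = 0000 0000 0001 0000 = 0x0010
Convert to decimal digit by digit (value = value*16 + digit):
  0 -> 0
  0*16 + 0 = 0
  0*16 + 1 = 1
  1*16 + 0 = 16
Decimal = 16

16


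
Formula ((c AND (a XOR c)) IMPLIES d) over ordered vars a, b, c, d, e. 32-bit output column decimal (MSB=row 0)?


Formula: ((c AND (a XOR c)) IMPLIES d) over a, b, c, d, e (32 rows)
Evaluate each row (bits = a,b,c,d,e, MSB first):
  row 0 [00000]: ((0 AND (0 XOR 0)) IMPLIES 0) -> 1
  row 1 [00001]: ((0 AND (0 XOR 0)) IMPLIES 0) -> 1
  row 2 [00010]: ((0 AND (0 XOR 0)) IMPLIES 1) -> 1
  row 3 [00011]: ((0 AND (0 XOR 0)) IMPLIES 1) -> 1
  row 4 [00100]: ((1 AND (0 XOR 1)) IMPLIES 0) -> 0
  row 5 [00101]: ((1 AND (0 XOR 1)) IMPLIES 0) -> 0
  row 6 [00110]: ((1 AND (0 XOR 1)) IMPLIES 1) -> 1
  row 7 [00111]: ((1 AND (0 XOR 1)) IMPLIES 1) -> 1
  row 8 [01000]: ((0 AND (0 XOR 0)) IMPLIES 0) -> 1
  row 9 [01001]: ((0 AND (0 XOR 0)) IMPLIES 0) -> 1
  row 10 [01010]: ((0 AND (0 XOR 0)) IMPLIES 1) -> 1
  row 11 [01011]: ((0 AND (0 XOR 0)) IMPLIES 1) -> 1
  row 12 [01100]: ((1 AND (0 XOR 1)) IMPLIES 0) -> 0
  row 13 [01101]: ((1 AND (0 XOR 1)) IMPLIES 0) -> 0
  row 14 [01110]: ((1 AND (0 XOR 1)) IMPLIES 1) -> 1
  row 15 [01111]: ((1 AND (0 XOR 1)) IMPLIES 1) -> 1
  row 16 [10000]: ((0 AND (1 XOR 0)) IMPLIES 0) -> 1
  row 17 [10001]: ((0 AND (1 XOR 0)) IMPLIES 0) -> 1
  row 18 [10010]: ((0 AND (1 XOR 0)) IMPLIES 1) -> 1
  row 19 [10011]: ((0 AND (1 XOR 0)) IMPLIES 1) -> 1
  row 20 [10100]: ((1 AND (1 XOR 1)) IMPLIES 0) -> 1
  row 21 [10101]: ((1 AND (1 XOR 1)) IMPLIES 0) -> 1
  row 22 [10110]: ((1 AND (1 XOR 1)) IMPLIES 1) -> 1
  row 23 [10111]: ((1 AND (1 XOR 1)) IMPLIES 1) -> 1
  row 24 [11000]: ((0 AND (1 XOR 0)) IMPLIES 0) -> 1
  row 25 [11001]: ((0 AND (1 XOR 0)) IMPLIES 0) -> 1
  row 26 [11010]: ((0 AND (1 XOR 0)) IMPLIES 1) -> 1
  row 27 [11011]: ((0 AND (1 XOR 0)) IMPLIES 1) -> 1
  row 28 [11100]: ((1 AND (1 XOR 1)) IMPLIES 0) -> 1
  row 29 [11101]: ((1 AND (1 XOR 1)) IMPLIES 0) -> 1
  row 30 [11110]: ((1 AND (1 XOR 1)) IMPLIES 1) -> 1
  row 31 [11111]: ((1 AND (1 XOR 1)) IMPLIES 1) -> 1
Full result column, 4 rows per line (a,b,c fixed per line; d,e runs 00..11 left to right):
  rows 0-3 [a,b,c=000]: 1111  = hex F
  rows 4-7 [a,b,c=001]: 0011  = hex 3
  rows 8-11 [a,b,c=010]: 1111  = hex F
  rows 12-15 [a,b,c=011]: 0011  = hex 3
  rows 16-19 [a,b,c=100]: 1111  = hex F
  rows 20-23 [a,b,c=101]: 1111  = hex F
  rows 24-27 [a,b,c=110]: 1111  = hex F
  rows 28-31 [a,b,c=111]: 1111  = hex F
Output column (row 0 .. row 31) = 11110011111100111111111111111111
Output column grouped in 4s = 1111 0011 1111 0011 1111 1111 1111 1111 = 0xF3F3FFFF
Convert to decimal digit by digit (value = value*16 + digit):
  F -> 15
  15*16 + 3 = 243
  243*16 + 15 (F) = 3903
  3903*16 + 3 = 62451
  62451*16 + 15 (F) = 999231
  999231*16 + 15 (F) = 15987711
  15987711*16 + 15 (F) = 255803391
  255803391*16 + 15 (F) = 4092854271
Decimal = 4092854271

4092854271


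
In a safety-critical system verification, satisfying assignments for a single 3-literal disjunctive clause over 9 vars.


Step 1: Total=2^9=512
Step 2: Unsat when all 3 false: 2^6=64
Step 3: Sat=512-64=448

448


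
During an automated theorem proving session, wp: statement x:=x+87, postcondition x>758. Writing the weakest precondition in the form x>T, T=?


Formula: wp(x:=E, P) = P[E/x] (substitute E for x in postcondition)
Step 1: Postcondition: x>758
Step 2: Substitute x+87 for x: x+87>758
Step 3: Solve for x: x > 758-87 = 671

671


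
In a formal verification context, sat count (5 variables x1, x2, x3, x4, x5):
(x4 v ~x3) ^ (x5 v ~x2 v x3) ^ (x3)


CNF with 3 clauses over 5 vars (32 assignments).
An assignment satisfies CNF iff every clause has >=1 true literal.
Check each row (bits = x1,x2,x3,x4,x5; clause T/F shown):
  row 0 [00000]: clauses=TTF -> 0
  row 1 [00001]: clauses=TTF -> 0
  row 2 [00010]: clauses=TTF -> 0
  row 3 [00011]: clauses=TTF -> 0
  row 4 [00100]: clauses=FTT -> 0
  row 5 [00101]: clauses=FTT -> 0
  row 6 [00110]: clauses=TTT -> 1
  row 7 [00111]: clauses=TTT -> 1
  row 8 [01000]: clauses=TFF -> 0
  row 9 [01001]: clauses=TTF -> 0
  row 10 [01010]: clauses=TFF -> 0
  row 11 [01011]: clauses=TTF -> 0
  row 12 [01100]: clauses=FTT -> 0
  row 13 [01101]: clauses=FTT -> 0
  row 14 [01110]: clauses=TTT -> 1
  row 15 [01111]: clauses=TTT -> 1
  row 16 [10000]: clauses=TTF -> 0
  row 17 [10001]: clauses=TTF -> 0
  row 18 [10010]: clauses=TTF -> 0
  row 19 [10011]: clauses=TTF -> 0
  row 20 [10100]: clauses=FTT -> 0
  row 21 [10101]: clauses=FTT -> 0
  row 22 [10110]: clauses=TTT -> 1
  row 23 [10111]: clauses=TTT -> 1
  row 24 [11000]: clauses=TFF -> 0
  row 25 [11001]: clauses=TTF -> 0
  row 26 [11010]: clauses=TFF -> 0
  row 27 [11011]: clauses=TTF -> 0
  row 28 [11100]: clauses=FTT -> 0
  row 29 [11101]: clauses=FTT -> 0
  row 30 [11110]: clauses=TTT -> 1
  row 31 [11111]: clauses=TTT -> 1
Full result column, 8 rows per line (x1,x2 fixed per line; x3,x4,x5 runs 000..111 left to right):
  rows 0-7 [x1,x2=00]: 00000011  (ones: 2)
  rows 8-15 [x1,x2=01]: 00000011  (ones: 2)
  rows 16-23 [x1,x2=10]: 00000011  (ones: 2)
  rows 24-31 [x1,x2=11]: 00000011  (ones: 2)
Satisfying assignments = 2+2+2+2 = 8

8


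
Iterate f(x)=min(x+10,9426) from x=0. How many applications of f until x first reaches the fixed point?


Step 1: x=0, cap=9426, increment=10
Step 2: x grows by 10 each step until capped at 9426; fixed point is x=9426
Step 3: iterations = ceil(9426/10) = 943

943


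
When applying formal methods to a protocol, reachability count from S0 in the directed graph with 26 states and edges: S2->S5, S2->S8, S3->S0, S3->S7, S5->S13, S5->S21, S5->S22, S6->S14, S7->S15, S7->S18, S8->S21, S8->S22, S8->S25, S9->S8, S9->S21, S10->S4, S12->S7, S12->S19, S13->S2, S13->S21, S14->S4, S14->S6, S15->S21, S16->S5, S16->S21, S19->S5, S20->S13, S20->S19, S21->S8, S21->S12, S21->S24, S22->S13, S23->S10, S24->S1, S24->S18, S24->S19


BFS from S0:
  layer 0: {S0}
Reachable set: {S0}
Count = 1

1


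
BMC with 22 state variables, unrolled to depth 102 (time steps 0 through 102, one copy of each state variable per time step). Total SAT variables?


BMC unrolls to depth k, creating one copy of each state var for steps 0..k.
Step count = 102 + 1 = 103 (steps 0 through 102)
Vars per step = 22
Total = 22 * 103 = 2266

2266


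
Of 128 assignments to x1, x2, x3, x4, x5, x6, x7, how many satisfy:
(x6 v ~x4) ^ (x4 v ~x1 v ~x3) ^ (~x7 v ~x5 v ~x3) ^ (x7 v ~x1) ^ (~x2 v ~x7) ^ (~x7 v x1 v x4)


CNF with 6 clauses over 7 vars (128 assignments).
An assignment satisfies CNF iff every clause has >=1 true literal.
Check each row (bits = x1,x2,x3,x4,x5,x6,x7; clause T/F shown):
  row 0 [0000000]: clauses=TTTTTT -> 1
  row 1 [0000001]: clauses=TTTTTF -> 0
  row 2 [0000010]: clauses=TTTTTT -> 1
  row 3 [0000011]: clauses=TTTTTF -> 0
  row 4 [0000100]: clauses=TTTTTT -> 1
  (every remaining row is evaluated the same way; all 128 results are listed next)
Full result column, 8 rows per line (x1,x2,x3,x4 fixed per line; x5,x6,x7 runs 000..111 left to right):
  rows 0-7 [x1,x2,x3,x4=0000]: 10101010  (ones: 4)
  rows 8-15 [x1,x2,x3,x4=0001]: 00110011  (ones: 4)
  rows 16-23 [x1,x2,x3,x4=0010]: 10101010  (ones: 4)
  rows 24-31 [x1,x2,x3,x4=0011]: 00110010  (ones: 3)
  rows 32-39 [x1,x2,x3,x4=0100]: 10101010  (ones: 4)
  rows 40-47 [x1,x2,x3,x4=0101]: 00100010  (ones: 2)
  rows 48-55 [x1,x2,x3,x4=0110]: 10101010  (ones: 4)
  rows 56-63 [x1,x2,x3,x4=0111]: 00100010  (ones: 2)
  rows 64-71 [x1,x2,x3,x4=1000]: 01010101  (ones: 4)
  rows 72-79 [x1,x2,x3,x4=1001]: 00010001  (ones: 2)
  rows 80-87 [x1,x2,x3,x4=1010]: 00000000  (ones: 0)
  rows 88-95 [x1,x2,x3,x4=1011]: 00010000  (ones: 1)
  rows 96-103 [x1,x2,x3,x4=1100]: 00000000  (ones: 0)
  rows 104-111 [x1,x2,x3,x4=1101]: 00000000  (ones: 0)
  rows 112-119 [x1,x2,x3,x4=1110]: 00000000  (ones: 0)
  rows 120-127 [x1,x2,x3,x4=1111]: 00000000  (ones: 0)
Satisfying assignments = 4+4+4+3+4+2+4+2+4+2+0+1+0+0+0+0 = 34

34


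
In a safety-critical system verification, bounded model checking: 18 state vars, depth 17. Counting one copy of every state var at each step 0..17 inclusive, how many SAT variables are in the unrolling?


BMC unrolls to depth k, creating one copy of each state var for steps 0..k.
Step count = 17 + 1 = 18 (steps 0 through 17)
Vars per step = 18
Total = 18 * 18 = 324

324


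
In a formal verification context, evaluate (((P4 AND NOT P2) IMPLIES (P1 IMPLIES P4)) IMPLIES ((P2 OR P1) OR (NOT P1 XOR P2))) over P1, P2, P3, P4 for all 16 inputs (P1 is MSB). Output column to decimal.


Formula: (((P4 AND NOT P2) IMPLIES (P1 IMPLIES P4)) IMPLIES ((P2 OR P1) OR (NOT P1 XOR P2))) over P1, P2, P3, P4 (16 rows)
Evaluate each row (bits = P1,P2,P3,P4, MSB first):
  row 0 [0000]: (((0 AND NOT 0) IMPLIES (0 IMPLIES 0)) IMPLIES ((0 OR 0) OR (NOT 0 XOR 0))) -> 1
  row 1 [0001]: (((1 AND NOT 0) IMPLIES (0 IMPLIES 1)) IMPLIES ((0 OR 0) OR (NOT 0 XOR 0))) -> 1
  row 2 [0010]: (((0 AND NOT 0) IMPLIES (0 IMPLIES 0)) IMPLIES ((0 OR 0) OR (NOT 0 XOR 0))) -> 1
  row 3 [0011]: (((1 AND NOT 0) IMPLIES (0 IMPLIES 1)) IMPLIES ((0 OR 0) OR (NOT 0 XOR 0))) -> 1
  row 4 [0100]: (((0 AND NOT 1) IMPLIES (0 IMPLIES 0)) IMPLIES ((1 OR 0) OR (NOT 0 XOR 1))) -> 1
  row 5 [0101]: (((1 AND NOT 1) IMPLIES (0 IMPLIES 1)) IMPLIES ((1 OR 0) OR (NOT 0 XOR 1))) -> 1
  row 6 [0110]: (((0 AND NOT 1) IMPLIES (0 IMPLIES 0)) IMPLIES ((1 OR 0) OR (NOT 0 XOR 1))) -> 1
  row 7 [0111]: (((1 AND NOT 1) IMPLIES (0 IMPLIES 1)) IMPLIES ((1 OR 0) OR (NOT 0 XOR 1))) -> 1
  row 8 [1000]: (((0 AND NOT 0) IMPLIES (1 IMPLIES 0)) IMPLIES ((0 OR 1) OR (NOT 1 XOR 0))) -> 1
  row 9 [1001]: (((1 AND NOT 0) IMPLIES (1 IMPLIES 1)) IMPLIES ((0 OR 1) OR (NOT 1 XOR 0))) -> 1
  row 10 [1010]: (((0 AND NOT 0) IMPLIES (1 IMPLIES 0)) IMPLIES ((0 OR 1) OR (NOT 1 XOR 0))) -> 1
  row 11 [1011]: (((1 AND NOT 0) IMPLIES (1 IMPLIES 1)) IMPLIES ((0 OR 1) OR (NOT 1 XOR 0))) -> 1
  row 12 [1100]: (((0 AND NOT 1) IMPLIES (1 IMPLIES 0)) IMPLIES ((1 OR 1) OR (NOT 1 XOR 1))) -> 1
  row 13 [1101]: (((1 AND NOT 1) IMPLIES (1 IMPLIES 1)) IMPLIES ((1 OR 1) OR (NOT 1 XOR 1))) -> 1
  row 14 [1110]: (((0 AND NOT 1) IMPLIES (1 IMPLIES 0)) IMPLIES ((1 OR 1) OR (NOT 1 XOR 1))) -> 1
  row 15 [1111]: (((1 AND NOT 1) IMPLIES (1 IMPLIES 1)) IMPLIES ((1 OR 1) OR (NOT 1 XOR 1))) -> 1
Full result column, 4 rows per line (P1,P2 fixed per line; P3,P4 runs 00..11 left to right):
  rows 0-3 [P1,P2=00]: 1111  = hex F
  rows 4-7 [P1,P2=01]: 1111  = hex F
  rows 8-11 [P1,P2=10]: 1111  = hex F
  rows 12-15 [P1,P2=11]: 1111  = hex F
Output column (row 0 .. row 15) = 1111111111111111
Output column grouped in 4s = 1111 1111 1111 1111 = 0xFFFF
Convert to decimal digit by digit (value = value*16 + digit):
  F -> 15
  15*16 + 15 (F) = 255
  255*16 + 15 (F) = 4095
  4095*16 + 15 (F) = 65535
Decimal = 65535

65535


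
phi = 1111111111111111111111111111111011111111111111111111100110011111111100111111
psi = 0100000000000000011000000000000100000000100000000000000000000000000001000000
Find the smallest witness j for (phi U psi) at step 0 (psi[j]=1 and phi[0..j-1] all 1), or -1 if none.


(phi U psi) at 0: need smallest j with psi[j]=1 and phi[i]=1 for all i in [0,j).
Scan from step 0:
  step 0: phi=1, psi=0 -> continue
  step 1: psi=1 and phi held for [0,1) -> witness found
Witness step = 1

1


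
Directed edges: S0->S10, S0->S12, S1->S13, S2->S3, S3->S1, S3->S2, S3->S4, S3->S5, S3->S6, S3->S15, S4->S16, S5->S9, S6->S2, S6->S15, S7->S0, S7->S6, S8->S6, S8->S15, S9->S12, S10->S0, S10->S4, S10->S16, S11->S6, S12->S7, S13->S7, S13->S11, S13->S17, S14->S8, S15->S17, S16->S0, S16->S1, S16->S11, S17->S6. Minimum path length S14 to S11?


BFS layer-by-layer from S14:
  dist 0: {S14}
  dist 1: {S8}
  dist 2: {S6, S15}
  dist 3: {S2, S17}
  dist 4: {S3}
  dist 5: {S1, S4, S5}
  dist 6: {S9, S13, S16}
  dist 7: {S0, S7, S11, S12}
  -> S11 reached at distance 7
Shortest path length = 7

7


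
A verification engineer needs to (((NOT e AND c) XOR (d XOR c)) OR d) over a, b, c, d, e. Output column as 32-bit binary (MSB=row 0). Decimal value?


Formula: (((NOT e AND c) XOR (d XOR c)) OR d) over a, b, c, d, e (32 rows)
Evaluate each row (bits = a,b,c,d,e, MSB first):
  row 0 [00000]: (((NOT 0 AND 0) XOR (0 XOR 0)) OR 0) -> 0
  row 1 [00001]: (((NOT 1 AND 0) XOR (0 XOR 0)) OR 0) -> 0
  row 2 [00010]: (((NOT 0 AND 0) XOR (1 XOR 0)) OR 1) -> 1
  row 3 [00011]: (((NOT 1 AND 0) XOR (1 XOR 0)) OR 1) -> 1
  row 4 [00100]: (((NOT 0 AND 1) XOR (0 XOR 1)) OR 0) -> 0
  row 5 [00101]: (((NOT 1 AND 1) XOR (0 XOR 1)) OR 0) -> 1
  row 6 [00110]: (((NOT 0 AND 1) XOR (1 XOR 1)) OR 1) -> 1
  row 7 [00111]: (((NOT 1 AND 1) XOR (1 XOR 1)) OR 1) -> 1
  row 8 [01000]: (((NOT 0 AND 0) XOR (0 XOR 0)) OR 0) -> 0
  row 9 [01001]: (((NOT 1 AND 0) XOR (0 XOR 0)) OR 0) -> 0
  row 10 [01010]: (((NOT 0 AND 0) XOR (1 XOR 0)) OR 1) -> 1
  row 11 [01011]: (((NOT 1 AND 0) XOR (1 XOR 0)) OR 1) -> 1
  row 12 [01100]: (((NOT 0 AND 1) XOR (0 XOR 1)) OR 0) -> 0
  row 13 [01101]: (((NOT 1 AND 1) XOR (0 XOR 1)) OR 0) -> 1
  row 14 [01110]: (((NOT 0 AND 1) XOR (1 XOR 1)) OR 1) -> 1
  row 15 [01111]: (((NOT 1 AND 1) XOR (1 XOR 1)) OR 1) -> 1
  row 16 [10000]: (((NOT 0 AND 0) XOR (0 XOR 0)) OR 0) -> 0
  row 17 [10001]: (((NOT 1 AND 0) XOR (0 XOR 0)) OR 0) -> 0
  row 18 [10010]: (((NOT 0 AND 0) XOR (1 XOR 0)) OR 1) -> 1
  row 19 [10011]: (((NOT 1 AND 0) XOR (1 XOR 0)) OR 1) -> 1
  row 20 [10100]: (((NOT 0 AND 1) XOR (0 XOR 1)) OR 0) -> 0
  row 21 [10101]: (((NOT 1 AND 1) XOR (0 XOR 1)) OR 0) -> 1
  row 22 [10110]: (((NOT 0 AND 1) XOR (1 XOR 1)) OR 1) -> 1
  row 23 [10111]: (((NOT 1 AND 1) XOR (1 XOR 1)) OR 1) -> 1
  row 24 [11000]: (((NOT 0 AND 0) XOR (0 XOR 0)) OR 0) -> 0
  row 25 [11001]: (((NOT 1 AND 0) XOR (0 XOR 0)) OR 0) -> 0
  row 26 [11010]: (((NOT 0 AND 0) XOR (1 XOR 0)) OR 1) -> 1
  row 27 [11011]: (((NOT 1 AND 0) XOR (1 XOR 0)) OR 1) -> 1
  row 28 [11100]: (((NOT 0 AND 1) XOR (0 XOR 1)) OR 0) -> 0
  row 29 [11101]: (((NOT 1 AND 1) XOR (0 XOR 1)) OR 0) -> 1
  row 30 [11110]: (((NOT 0 AND 1) XOR (1 XOR 1)) OR 1) -> 1
  row 31 [11111]: (((NOT 1 AND 1) XOR (1 XOR 1)) OR 1) -> 1
Full result column, 4 rows per line (a,b,c fixed per line; d,e runs 00..11 left to right):
  rows 0-3 [a,b,c=000]: 0011  = hex 3
  rows 4-7 [a,b,c=001]: 0111  = hex 7
  rows 8-11 [a,b,c=010]: 0011  = hex 3
  rows 12-15 [a,b,c=011]: 0111  = hex 7
  rows 16-19 [a,b,c=100]: 0011  = hex 3
  rows 20-23 [a,b,c=101]: 0111  = hex 7
  rows 24-27 [a,b,c=110]: 0011  = hex 3
  rows 28-31 [a,b,c=111]: 0111  = hex 7
Output column (row 0 .. row 31) = 00110111001101110011011100110111
Output column grouped in 4s = 0011 0111 0011 0111 0011 0111 0011 0111 = 0x37373737
Convert to decimal digit by digit (value = value*16 + digit):
  3 -> 3
  3*16 + 7 = 55
  55*16 + 3 = 883
  883*16 + 7 = 14135
  14135*16 + 3 = 226163
  226163*16 + 7 = 3618615
  3618615*16 + 3 = 57897843
  57897843*16 + 7 = 926365495
Decimal = 926365495

926365495


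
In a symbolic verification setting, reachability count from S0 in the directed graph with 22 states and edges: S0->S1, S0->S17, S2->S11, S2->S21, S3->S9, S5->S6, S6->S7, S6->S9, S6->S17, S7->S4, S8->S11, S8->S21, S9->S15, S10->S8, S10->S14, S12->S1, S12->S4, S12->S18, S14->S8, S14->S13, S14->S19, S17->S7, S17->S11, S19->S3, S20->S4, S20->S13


BFS from S0:
  layer 0: {S0}
  layer 1: {S1, S17}
  layer 2: {S7, S11}
  layer 3: {S4}
Reachable set: {S0, S1, S4, S7, S11, S17}
Count = 6

6


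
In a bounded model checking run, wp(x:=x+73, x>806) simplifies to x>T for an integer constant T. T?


Formula: wp(x:=E, P) = P[E/x] (substitute E for x in postcondition)
Step 1: Postcondition: x>806
Step 2: Substitute x+73 for x: x+73>806
Step 3: Solve for x: x > 806-73 = 733

733


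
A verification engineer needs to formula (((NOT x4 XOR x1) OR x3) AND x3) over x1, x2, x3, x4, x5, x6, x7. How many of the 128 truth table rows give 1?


Formula: (((NOT x4 XOR x1) OR x3) AND x3) over 7 vars (128 rows)
Evaluate each row (x1, x2, x3, x4, x5, x6, x7 as bits, MSB first):
  row 0 [0000000]: (((NOT 0 XOR 0) OR 0) AND 0) -> 0
  row 1 [0000001]: (((NOT 0 XOR 0) OR 0) AND 0) -> 0
  row 2 [0000010]: (((NOT 0 XOR 0) OR 0) AND 0) -> 0
  row 3 [0000011]: (((NOT 0 XOR 0) OR 0) AND 0) -> 0
  row 4 [0000100]: (((NOT 0 XOR 0) OR 0) AND 0) -> 0
  (every remaining row is evaluated the same way; all 128 results are listed next)
Full result column, 8 rows per line (x1,x2,x3,x4 fixed per line; x5,x6,x7 runs 000..111 left to right):
  rows 0-7 [x1,x2,x3,x4=0000]: 00000000  (ones: 0)
  rows 8-15 [x1,x2,x3,x4=0001]: 00000000  (ones: 0)
  rows 16-23 [x1,x2,x3,x4=0010]: 11111111  (ones: 8)
  rows 24-31 [x1,x2,x3,x4=0011]: 11111111  (ones: 8)
  rows 32-39 [x1,x2,x3,x4=0100]: 00000000  (ones: 0)
  rows 40-47 [x1,x2,x3,x4=0101]: 00000000  (ones: 0)
  rows 48-55 [x1,x2,x3,x4=0110]: 11111111  (ones: 8)
  rows 56-63 [x1,x2,x3,x4=0111]: 11111111  (ones: 8)
  rows 64-71 [x1,x2,x3,x4=1000]: 00000000  (ones: 0)
  rows 72-79 [x1,x2,x3,x4=1001]: 00000000  (ones: 0)
  rows 80-87 [x1,x2,x3,x4=1010]: 11111111  (ones: 8)
  rows 88-95 [x1,x2,x3,x4=1011]: 11111111  (ones: 8)
  rows 96-103 [x1,x2,x3,x4=1100]: 00000000  (ones: 0)
  rows 104-111 [x1,x2,x3,x4=1101]: 00000000  (ones: 0)
  rows 112-119 [x1,x2,x3,x4=1110]: 11111111  (ones: 8)
  rows 120-127 [x1,x2,x3,x4=1111]: 11111111  (ones: 8)
Count of 1-rows = 0+0+8+8+0+0+8+8+0+0+8+8+0+0+8+8 = 64

64


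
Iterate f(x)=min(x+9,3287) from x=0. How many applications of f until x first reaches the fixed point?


Step 1: x=0, cap=3287, increment=9
Step 2: x grows by 9 each step until capped at 3287; fixed point is x=3287
Step 3: iterations = ceil(3287/9) = 366

366


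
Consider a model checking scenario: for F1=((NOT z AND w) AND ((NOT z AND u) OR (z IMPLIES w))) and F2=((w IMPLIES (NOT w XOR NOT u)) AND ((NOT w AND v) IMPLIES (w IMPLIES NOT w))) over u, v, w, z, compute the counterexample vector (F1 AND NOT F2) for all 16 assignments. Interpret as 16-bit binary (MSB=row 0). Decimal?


F1 = ((NOT z AND w) AND ((NOT z AND u) OR (z IMPLIES w)))
F2 = ((w IMPLIES (NOT w XOR NOT u)) AND ((NOT w AND v) IMPLIES (w IMPLIES NOT w)))
Counterexample to F1=>F2 is where F1=1 and F2=0.
Evaluate each row (bits = u,v,w,z, MSB first):
  row 0 [0000]: F1=0 F2=1 -> F1&~F2 -> 0
  row 1 [0001]: F1=0 F2=1 -> F1&~F2 -> 0
  row 2 [0010]: F1=1 F2=1 -> F1&~F2 -> 0
  row 3 [0011]: F1=0 F2=1 -> F1&~F2 -> 0
  row 4 [0100]: F1=0 F2=1 -> F1&~F2 -> 0
  row 5 [0101]: F1=0 F2=1 -> F1&~F2 -> 0
  row 6 [0110]: F1=1 F2=1 -> F1&~F2 -> 0
  row 7 [0111]: F1=0 F2=1 -> F1&~F2 -> 0
  row 8 [1000]: F1=0 F2=1 -> F1&~F2 -> 0
  row 9 [1001]: F1=0 F2=1 -> F1&~F2 -> 0
  row 10 [1010]: F1=1 F2=0 -> F1&~F2 -> 1
  row 11 [1011]: F1=0 F2=0 -> F1&~F2 -> 0
  row 12 [1100]: F1=0 F2=1 -> F1&~F2 -> 0
  row 13 [1101]: F1=0 F2=1 -> F1&~F2 -> 0
  row 14 [1110]: F1=1 F2=0 -> F1&~F2 -> 1
  row 15 [1111]: F1=0 F2=0 -> F1&~F2 -> 0
Full result column, 4 rows per line (u,v fixed per line; w,z runs 00..11 left to right):
  rows 0-3 [u,v=00]: 0000  = hex 0
  rows 4-7 [u,v=01]: 0000  = hex 0
  rows 8-11 [u,v=10]: 0010  = hex 2
  rows 12-15 [u,v=11]: 0010  = hex 2
Counterexample vector (row 0 .. row 15) = 0000000000100010
Output column grouped in 4s = 0000 0000 0010 0010 = 0x0022
Convert to decimal digit by digit (value = value*16 + digit):
  0 -> 0
  0*16 + 0 = 0
  0*16 + 2 = 2
  2*16 + 2 = 34
Decimal = 34

34
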